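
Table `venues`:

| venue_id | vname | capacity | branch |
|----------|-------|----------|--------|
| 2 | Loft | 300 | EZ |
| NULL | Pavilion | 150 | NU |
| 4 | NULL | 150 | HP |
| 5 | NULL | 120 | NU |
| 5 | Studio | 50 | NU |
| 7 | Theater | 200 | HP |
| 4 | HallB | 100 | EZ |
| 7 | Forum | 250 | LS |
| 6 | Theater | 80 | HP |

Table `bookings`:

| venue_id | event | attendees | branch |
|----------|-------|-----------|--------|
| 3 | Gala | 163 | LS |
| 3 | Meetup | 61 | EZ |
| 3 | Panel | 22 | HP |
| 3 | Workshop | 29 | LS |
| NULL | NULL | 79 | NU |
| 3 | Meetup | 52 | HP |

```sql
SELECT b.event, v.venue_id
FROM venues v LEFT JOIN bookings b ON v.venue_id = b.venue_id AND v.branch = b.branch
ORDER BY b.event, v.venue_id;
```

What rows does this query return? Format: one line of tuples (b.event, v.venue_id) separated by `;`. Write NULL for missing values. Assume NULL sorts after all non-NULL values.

(NULL, 2); (NULL, 4); (NULL, 4); (NULL, 5); (NULL, 5); (NULL, 6); (NULL, 7); (NULL, 7); (NULL, NULL)

LEFT JOIN keeps every row from `venues`; unmatched rows get NULL for `bookings`'s columns.
Matching on v.venue_id = b.venue_id AND v.branch = b.branch. A NULL in a compared column never satisfies the condition.
- v[0] venue_id=2, branch=EZ → no match; kept with NULLs on the b side.
- v[1] venue_id=NULL, branch=NU → no match; kept with NULLs on the b side.
- v[2] venue_id=4, branch=HP → no match; kept with NULLs on the b side.
- v[3] venue_id=5, branch=NU → no match; kept with NULLs on the b side.
- v[4] venue_id=5, branch=NU → no match; kept with NULLs on the b side.
- v[5] venue_id=7, branch=HP → no match; kept with NULLs on the b side.
- v[6] venue_id=4, branch=EZ → no match; kept with NULLs on the b side.
- v[7] venue_id=7, branch=LS → no match; kept with NULLs on the b side.
- v[8] venue_id=6, branch=HP → no match; kept with NULLs on the b side.
After projecting and ordering:
b.event | v.venue_id
NULL | 2
NULL | 4
NULL | 4
NULL | 5
NULL | 5
NULL | 6
NULL | 7
NULL | 7
NULL | NULL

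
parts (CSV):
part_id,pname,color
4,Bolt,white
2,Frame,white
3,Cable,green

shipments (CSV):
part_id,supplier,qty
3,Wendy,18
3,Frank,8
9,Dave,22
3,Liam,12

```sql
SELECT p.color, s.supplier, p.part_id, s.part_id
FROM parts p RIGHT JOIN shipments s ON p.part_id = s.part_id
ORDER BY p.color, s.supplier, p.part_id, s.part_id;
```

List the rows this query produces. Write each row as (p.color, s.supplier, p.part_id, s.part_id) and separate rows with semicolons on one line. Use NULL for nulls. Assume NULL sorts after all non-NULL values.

RIGHT JOIN keeps every row from `shipments`; unmatched rows get NULL for `parts`'s columns.
Matching on p.part_id = s.part_id.
Matched pairs: 3; unmatched s rows kept: 1.

(green, Frank, 3, 3); (green, Liam, 3, 3); (green, Wendy, 3, 3); (NULL, Dave, NULL, 9)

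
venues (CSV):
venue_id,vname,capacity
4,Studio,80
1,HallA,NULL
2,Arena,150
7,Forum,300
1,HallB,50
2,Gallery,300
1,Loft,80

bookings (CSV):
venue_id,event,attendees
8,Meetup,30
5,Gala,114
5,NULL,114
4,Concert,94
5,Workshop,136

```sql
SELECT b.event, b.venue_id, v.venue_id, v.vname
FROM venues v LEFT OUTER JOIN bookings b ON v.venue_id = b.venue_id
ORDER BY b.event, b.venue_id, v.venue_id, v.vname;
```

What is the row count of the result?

LEFT JOIN keeps every row from `venues`; unmatched rows get NULL for `bookings`'s columns.
Matching on v.venue_id = b.venue_id.
- v row (venue_id=4): matches 1 b row(s) → 1 output row(s).
- v row (venue_id=1): no match → kept, b columns NULL.
- v row (venue_id=2): no match → kept, b columns NULL.
- v row (venue_id=7): no match → kept, b columns NULL.
- v row (venue_id=1): no match → kept, b columns NULL.
- v row (venue_id=2): no match → kept, b columns NULL.
- v row (venue_id=1): no match → kept, b columns NULL.
Total: 1 matched + 6 padded = 7 rows.

7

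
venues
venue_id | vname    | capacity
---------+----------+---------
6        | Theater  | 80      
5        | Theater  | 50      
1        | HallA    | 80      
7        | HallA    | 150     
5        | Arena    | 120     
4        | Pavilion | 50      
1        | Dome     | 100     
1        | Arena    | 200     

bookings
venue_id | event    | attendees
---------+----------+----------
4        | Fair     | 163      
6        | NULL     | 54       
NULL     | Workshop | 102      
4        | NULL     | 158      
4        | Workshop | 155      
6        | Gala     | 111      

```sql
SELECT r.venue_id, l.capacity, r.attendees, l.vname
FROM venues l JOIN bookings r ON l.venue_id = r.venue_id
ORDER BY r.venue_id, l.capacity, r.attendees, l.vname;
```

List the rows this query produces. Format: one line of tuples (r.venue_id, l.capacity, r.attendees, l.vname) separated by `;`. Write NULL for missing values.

(4, 50, 155, Pavilion); (4, 50, 158, Pavilion); (4, 50, 163, Pavilion); (6, 80, 54, Theater); (6, 80, 111, Theater)

INNER JOIN keeps only pairs where the ON condition holds.
Matching on l.venue_id = r.venue_id. A NULL in a compared column never satisfies the condition.
- venue_id=6: 2 matching r row(s), so 2 row(s) emitted.
- venue_id=5: no matching r row, dropped.
- venue_id=1: no matching r row, dropped.
- venue_id=7: no matching r row, dropped.
- venue_id=5: no matching r row, dropped.
- venue_id=4: 3 matching r row(s), so 3 row(s) emitted.
- venue_id=1: no matching r row, dropped.
- venue_id=1: no matching r row, dropped.
After projecting and ordering:
r.venue_id | l.capacity | r.attendees | l.vname
4 | 50 | 155 | Pavilion
4 | 50 | 158 | Pavilion
4 | 50 | 163 | Pavilion
6 | 80 | 54 | Theater
6 | 80 | 111 | Theater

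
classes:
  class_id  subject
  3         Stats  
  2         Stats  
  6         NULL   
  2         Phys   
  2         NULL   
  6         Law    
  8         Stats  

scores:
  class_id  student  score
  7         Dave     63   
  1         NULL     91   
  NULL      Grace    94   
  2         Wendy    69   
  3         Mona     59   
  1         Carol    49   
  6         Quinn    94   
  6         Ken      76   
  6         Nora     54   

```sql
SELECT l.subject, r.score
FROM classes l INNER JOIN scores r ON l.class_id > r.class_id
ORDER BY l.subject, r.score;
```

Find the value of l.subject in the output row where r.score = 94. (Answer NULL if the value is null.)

INNER JOIN keeps only pairs where the ON condition holds.
Matching on l.class_id > r.class_id. A NULL in a compared column never satisfies the condition.
- l (class_id=3) pairs with 3 row(s) of r.
- l (class_id=2) pairs with 2 row(s) of r.
- l (class_id=6) pairs with 4 row(s) of r.
- l (class_id=2) pairs with 2 row(s) of r.
- l (class_id=2) pairs with 2 row(s) of r.
- l (class_id=6) pairs with 4 row(s) of r.
- l (class_id=8) pairs with 8 row(s) of r.

Stats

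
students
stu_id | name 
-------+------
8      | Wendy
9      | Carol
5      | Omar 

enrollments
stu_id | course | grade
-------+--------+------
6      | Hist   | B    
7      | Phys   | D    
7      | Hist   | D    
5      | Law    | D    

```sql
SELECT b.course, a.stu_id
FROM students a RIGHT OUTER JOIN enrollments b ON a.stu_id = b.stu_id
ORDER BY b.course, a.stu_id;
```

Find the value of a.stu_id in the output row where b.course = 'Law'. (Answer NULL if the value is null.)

5

RIGHT JOIN keeps every row from `enrollments`; unmatched rows get NULL for `students`'s columns.
Matching on a.stu_id = b.stu_id.
Matched pairs: 1; unmatched b rows kept: 3.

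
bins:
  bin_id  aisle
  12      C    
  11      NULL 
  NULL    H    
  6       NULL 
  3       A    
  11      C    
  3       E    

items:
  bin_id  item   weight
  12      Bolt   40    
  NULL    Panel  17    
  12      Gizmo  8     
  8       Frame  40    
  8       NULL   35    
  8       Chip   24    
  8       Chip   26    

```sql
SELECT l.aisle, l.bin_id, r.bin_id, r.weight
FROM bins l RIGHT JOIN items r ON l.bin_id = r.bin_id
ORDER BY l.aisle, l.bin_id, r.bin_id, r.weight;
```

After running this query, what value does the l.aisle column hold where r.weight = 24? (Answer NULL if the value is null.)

RIGHT JOIN keeps every row from `items`; unmatched rows get NULL for `bins`'s columns.
Matching on l.bin_id = r.bin_id. A NULL in a compared column never satisfies the condition.
- l (bin_id=12) pairs with 2 row(s) of r.
- l (bin_id=11) has no partner in r.
- l (bin_id=NULL) has no partner in r.
- l (bin_id=6) has no partner in r.
- l (bin_id=3) has no partner in r.
- l (bin_id=11) has no partner in r.
- l (bin_id=3) has no partner in r.
- plus 5 unmatched r row(s), each kept with NULL l columns.

NULL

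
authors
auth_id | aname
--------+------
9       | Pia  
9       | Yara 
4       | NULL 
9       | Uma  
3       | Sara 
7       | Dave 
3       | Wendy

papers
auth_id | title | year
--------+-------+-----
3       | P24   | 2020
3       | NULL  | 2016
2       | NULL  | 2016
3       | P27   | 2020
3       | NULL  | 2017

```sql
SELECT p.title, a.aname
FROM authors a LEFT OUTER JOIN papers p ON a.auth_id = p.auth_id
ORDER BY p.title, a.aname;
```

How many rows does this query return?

LEFT JOIN keeps every row from `authors`; unmatched rows get NULL for `papers`'s columns.
Matching on a.auth_id = p.auth_id.
Matched pairs: 8; unmatched a rows kept: 5.
Total: 8 matched + 5 padded = 13 rows.

13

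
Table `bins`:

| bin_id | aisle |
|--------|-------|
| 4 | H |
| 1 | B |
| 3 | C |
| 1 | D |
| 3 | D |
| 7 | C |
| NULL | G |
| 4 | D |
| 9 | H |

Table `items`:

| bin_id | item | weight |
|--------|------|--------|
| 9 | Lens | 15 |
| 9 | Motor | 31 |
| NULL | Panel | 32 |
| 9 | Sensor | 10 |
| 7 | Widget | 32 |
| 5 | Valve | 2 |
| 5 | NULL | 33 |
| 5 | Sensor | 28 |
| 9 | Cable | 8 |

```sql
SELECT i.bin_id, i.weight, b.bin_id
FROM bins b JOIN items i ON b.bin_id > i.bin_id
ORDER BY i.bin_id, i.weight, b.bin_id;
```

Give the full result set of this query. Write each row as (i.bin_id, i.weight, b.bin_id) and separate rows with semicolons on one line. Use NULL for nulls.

INNER JOIN keeps only pairs where the ON condition holds.
Matching on b.bin_id > i.bin_id. A NULL in a compared column never satisfies the condition.
Matched pairs: 7.

(5, 2, 7); (5, 2, 9); (5, 28, 7); (5, 28, 9); (5, 33, 7); (5, 33, 9); (7, 32, 9)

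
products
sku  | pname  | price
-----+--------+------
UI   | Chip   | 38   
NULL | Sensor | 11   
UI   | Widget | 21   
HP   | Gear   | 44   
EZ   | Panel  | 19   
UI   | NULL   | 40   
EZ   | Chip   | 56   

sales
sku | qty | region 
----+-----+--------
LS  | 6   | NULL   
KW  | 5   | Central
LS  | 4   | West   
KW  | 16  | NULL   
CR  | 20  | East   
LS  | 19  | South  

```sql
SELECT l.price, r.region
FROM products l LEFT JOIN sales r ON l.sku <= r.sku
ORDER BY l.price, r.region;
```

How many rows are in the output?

19

LEFT JOIN keeps every row from `products`; unmatched rows get NULL for `sales`'s columns.
Matching on l.sku <= r.sku. A NULL in a compared column never satisfies the condition.
Matched pairs: 15; unmatched l rows kept: 4.
Total: 15 matched + 4 padded = 19 rows.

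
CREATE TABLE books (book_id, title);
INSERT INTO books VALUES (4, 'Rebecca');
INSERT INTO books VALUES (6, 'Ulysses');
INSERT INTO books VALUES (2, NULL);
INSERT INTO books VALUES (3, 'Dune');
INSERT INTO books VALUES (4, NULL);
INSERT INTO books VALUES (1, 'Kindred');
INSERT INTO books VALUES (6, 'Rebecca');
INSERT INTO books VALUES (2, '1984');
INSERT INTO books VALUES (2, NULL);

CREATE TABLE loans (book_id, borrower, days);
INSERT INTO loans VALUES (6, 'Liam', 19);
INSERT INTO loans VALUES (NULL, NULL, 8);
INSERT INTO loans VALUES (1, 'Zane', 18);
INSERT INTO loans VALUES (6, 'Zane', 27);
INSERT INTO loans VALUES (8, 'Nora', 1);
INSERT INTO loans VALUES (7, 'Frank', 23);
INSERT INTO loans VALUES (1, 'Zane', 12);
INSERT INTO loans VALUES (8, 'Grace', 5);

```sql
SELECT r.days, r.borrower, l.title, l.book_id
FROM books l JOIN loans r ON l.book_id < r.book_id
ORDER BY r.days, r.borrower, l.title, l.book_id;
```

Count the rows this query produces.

41

INNER JOIN keeps only pairs where the ON condition holds.
Matching on l.book_id < r.book_id. A NULL in a compared column never satisfies the condition.
Matched pairs: 41.
Total: 41 rows.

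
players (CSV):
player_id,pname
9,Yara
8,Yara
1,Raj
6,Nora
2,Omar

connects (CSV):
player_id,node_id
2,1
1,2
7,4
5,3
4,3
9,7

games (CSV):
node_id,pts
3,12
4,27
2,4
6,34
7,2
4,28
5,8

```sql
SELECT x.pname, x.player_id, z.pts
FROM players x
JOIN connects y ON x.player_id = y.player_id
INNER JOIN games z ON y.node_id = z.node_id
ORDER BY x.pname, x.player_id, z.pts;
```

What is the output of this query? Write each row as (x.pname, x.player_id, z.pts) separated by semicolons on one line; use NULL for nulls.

Joins associate left-to-right: players INNER JOIN connects on player_id gives 3 intermediate row(s).
Then INNER JOIN `games z` on node_id: keep only rows whose y.node_id appears in z.

(Raj, 1, 4); (Yara, 9, 2)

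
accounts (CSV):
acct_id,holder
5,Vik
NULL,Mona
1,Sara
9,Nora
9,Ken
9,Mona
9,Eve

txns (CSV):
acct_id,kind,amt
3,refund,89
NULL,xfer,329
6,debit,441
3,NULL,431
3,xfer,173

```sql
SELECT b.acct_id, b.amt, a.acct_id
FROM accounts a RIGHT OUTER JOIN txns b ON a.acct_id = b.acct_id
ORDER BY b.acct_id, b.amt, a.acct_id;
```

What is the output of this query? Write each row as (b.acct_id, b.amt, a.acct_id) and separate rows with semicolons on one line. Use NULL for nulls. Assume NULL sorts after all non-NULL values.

RIGHT JOIN keeps every row from `txns`; unmatched rows get NULL for `accounts`'s columns.
Matching on a.acct_id = b.acct_id. A NULL in a compared column never satisfies the condition.
Matched pairs: 0; unmatched b rows kept: 5.

(3, 89, NULL); (3, 173, NULL); (3, 431, NULL); (6, 441, NULL); (NULL, 329, NULL)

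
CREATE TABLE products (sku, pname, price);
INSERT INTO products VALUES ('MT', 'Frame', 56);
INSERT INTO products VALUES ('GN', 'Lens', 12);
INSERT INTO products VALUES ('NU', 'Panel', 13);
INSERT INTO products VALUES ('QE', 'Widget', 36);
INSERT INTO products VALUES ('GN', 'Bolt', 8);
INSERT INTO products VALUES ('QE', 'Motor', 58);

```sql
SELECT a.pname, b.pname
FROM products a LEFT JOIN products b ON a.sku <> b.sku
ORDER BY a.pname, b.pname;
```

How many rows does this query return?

26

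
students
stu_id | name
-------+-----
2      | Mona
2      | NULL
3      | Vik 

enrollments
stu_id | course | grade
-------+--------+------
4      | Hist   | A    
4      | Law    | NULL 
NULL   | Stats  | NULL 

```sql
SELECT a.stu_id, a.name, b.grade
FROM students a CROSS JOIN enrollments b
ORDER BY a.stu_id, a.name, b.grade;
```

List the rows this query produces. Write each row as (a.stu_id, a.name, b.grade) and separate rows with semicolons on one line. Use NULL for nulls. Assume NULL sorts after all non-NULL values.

CROSS JOIN pairs every row of `students` with every row of `enrollments`: 3 × 3 = 9 rows.
After projecting and ordering:
a.stu_id | a.name | b.grade
2 | Mona | A
2 | Mona | NULL
2 | Mona | NULL
2 | NULL | A
2 | NULL | NULL
2 | NULL | NULL
3 | Vik | A
3 | Vik | NULL
3 | Vik | NULL

(2, Mona, A); (2, Mona, NULL); (2, Mona, NULL); (2, NULL, A); (2, NULL, NULL); (2, NULL, NULL); (3, Vik, A); (3, Vik, NULL); (3, Vik, NULL)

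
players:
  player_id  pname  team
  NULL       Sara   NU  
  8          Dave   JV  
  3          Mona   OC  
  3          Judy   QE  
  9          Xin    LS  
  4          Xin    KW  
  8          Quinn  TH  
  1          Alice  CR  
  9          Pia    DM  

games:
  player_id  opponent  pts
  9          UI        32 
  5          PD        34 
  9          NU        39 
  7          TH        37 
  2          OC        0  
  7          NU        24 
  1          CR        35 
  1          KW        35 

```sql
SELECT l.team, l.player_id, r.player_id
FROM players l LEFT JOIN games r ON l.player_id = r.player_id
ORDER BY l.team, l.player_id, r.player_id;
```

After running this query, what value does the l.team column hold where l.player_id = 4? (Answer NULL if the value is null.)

KW

LEFT JOIN keeps every row from `players`; unmatched rows get NULL for `games`'s columns.
Matching on l.player_id = r.player_id. A NULL in a compared column never satisfies the condition.
- l[0] player_id=NULL → no match; kept with NULLs on the r side.
- l[1] player_id=8 → no match; kept with NULLs on the r side.
- l[2] player_id=3 → no match; kept with NULLs on the r side.
- l[3] player_id=3 → no match; kept with NULLs on the r side.
- l[4] player_id=9 → 2 match(es) in r → 2 row(s).
- l[5] player_id=4 → no match; kept with NULLs on the r side.
- l[6] player_id=8 → no match; kept with NULLs on the r side.
- l[7] player_id=1 → 2 match(es) in r → 2 row(s).
- l[8] player_id=9 → 2 match(es) in r → 2 row(s).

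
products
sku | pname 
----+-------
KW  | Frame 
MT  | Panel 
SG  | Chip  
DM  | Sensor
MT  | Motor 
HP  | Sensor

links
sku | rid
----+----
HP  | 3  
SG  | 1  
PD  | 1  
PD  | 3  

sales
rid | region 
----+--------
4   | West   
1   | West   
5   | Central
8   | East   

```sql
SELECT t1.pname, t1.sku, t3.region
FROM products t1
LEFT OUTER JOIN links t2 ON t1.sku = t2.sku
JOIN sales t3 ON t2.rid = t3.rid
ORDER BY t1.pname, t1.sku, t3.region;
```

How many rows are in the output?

1

Evaluate left to right. First `products t1 LEFT JOIN links t2` on sku: 6 row(s).
Then INNER JOIN `sales t3` on rid: keep only rows whose t2.rid appears in t3.
Result: 1 row(s).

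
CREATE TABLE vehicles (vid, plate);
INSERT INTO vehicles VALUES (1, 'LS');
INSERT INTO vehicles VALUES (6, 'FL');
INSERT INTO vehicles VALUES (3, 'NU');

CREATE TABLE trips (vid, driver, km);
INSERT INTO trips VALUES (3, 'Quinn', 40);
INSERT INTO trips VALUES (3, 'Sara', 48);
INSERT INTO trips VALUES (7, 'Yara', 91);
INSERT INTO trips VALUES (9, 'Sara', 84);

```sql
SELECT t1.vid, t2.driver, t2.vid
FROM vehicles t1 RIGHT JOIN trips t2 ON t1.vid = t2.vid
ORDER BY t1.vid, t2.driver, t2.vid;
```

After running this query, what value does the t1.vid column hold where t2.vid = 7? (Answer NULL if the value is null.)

RIGHT JOIN keeps every row from `trips`; unmatched rows get NULL for `vehicles`'s columns.
Matching on t1.vid = t2.vid.
Matched pairs: 2; unmatched t2 rows kept: 2.

NULL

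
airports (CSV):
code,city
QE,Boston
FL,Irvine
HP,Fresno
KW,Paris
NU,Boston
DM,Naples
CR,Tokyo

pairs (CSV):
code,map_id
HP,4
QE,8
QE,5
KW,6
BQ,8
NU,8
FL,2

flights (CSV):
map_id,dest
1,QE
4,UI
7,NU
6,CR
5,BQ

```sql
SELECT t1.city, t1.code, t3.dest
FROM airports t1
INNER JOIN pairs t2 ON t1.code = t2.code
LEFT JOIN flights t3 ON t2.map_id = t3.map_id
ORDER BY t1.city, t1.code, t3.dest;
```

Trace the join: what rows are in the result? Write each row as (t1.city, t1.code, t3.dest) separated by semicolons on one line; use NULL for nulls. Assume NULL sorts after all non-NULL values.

Joins associate left-to-right: airports INNER JOIN pairs on code gives 6 intermediate row(s).
Then LEFT JOIN `flights t3` on map_id: each of those 6 rows is kept; rows whose t2.map_id has no match in t3 get NULL for t3's columns.

(Boston, NU, NULL); (Boston, QE, BQ); (Boston, QE, NULL); (Fresno, HP, UI); (Irvine, FL, NULL); (Paris, KW, CR)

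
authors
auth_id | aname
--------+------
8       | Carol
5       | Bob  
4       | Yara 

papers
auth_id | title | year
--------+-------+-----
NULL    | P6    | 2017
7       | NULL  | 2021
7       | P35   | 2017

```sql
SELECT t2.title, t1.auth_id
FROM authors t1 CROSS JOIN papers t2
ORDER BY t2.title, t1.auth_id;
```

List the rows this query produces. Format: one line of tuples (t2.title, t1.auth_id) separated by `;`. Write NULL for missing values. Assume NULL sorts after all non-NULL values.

(P35, 4); (P35, 5); (P35, 8); (P6, 4); (P6, 5); (P6, 8); (NULL, 4); (NULL, 5); (NULL, 8)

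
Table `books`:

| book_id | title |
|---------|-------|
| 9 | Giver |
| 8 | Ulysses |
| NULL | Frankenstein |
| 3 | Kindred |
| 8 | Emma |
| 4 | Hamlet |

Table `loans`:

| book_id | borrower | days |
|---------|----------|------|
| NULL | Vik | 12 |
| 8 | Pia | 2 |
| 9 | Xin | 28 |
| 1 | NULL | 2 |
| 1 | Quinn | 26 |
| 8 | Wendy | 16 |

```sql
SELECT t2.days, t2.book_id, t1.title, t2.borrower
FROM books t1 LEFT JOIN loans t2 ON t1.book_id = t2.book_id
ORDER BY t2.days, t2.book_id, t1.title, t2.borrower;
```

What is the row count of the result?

LEFT JOIN keeps every row from `books`; unmatched rows get NULL for `loans`'s columns.
Matching on t1.book_id = t2.book_id. A NULL in a compared column never satisfies the condition.
- book_id=9: 1 matching t2 row(s), so 1 row(s) emitted.
- book_id=8: 2 matching t2 row(s), so 2 row(s) emitted.
- book_id=NULL: no t2 row matches, row kept with t2 columns NULL.
- book_id=3: no t2 row matches, row kept with t2 columns NULL.
- book_id=8: 2 matching t2 row(s), so 2 row(s) emitted.
- book_id=4: no t2 row matches, row kept with t2 columns NULL.
Total: 5 matched + 3 padded = 8 rows.

8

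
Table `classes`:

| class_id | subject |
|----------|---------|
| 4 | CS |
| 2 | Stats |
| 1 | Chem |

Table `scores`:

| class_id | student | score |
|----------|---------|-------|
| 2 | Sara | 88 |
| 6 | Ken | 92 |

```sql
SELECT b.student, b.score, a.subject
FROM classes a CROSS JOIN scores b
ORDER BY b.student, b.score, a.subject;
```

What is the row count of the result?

CROSS JOIN pairs every row of `classes` with every row of `scores`: 3 × 2 = 6 rows.

6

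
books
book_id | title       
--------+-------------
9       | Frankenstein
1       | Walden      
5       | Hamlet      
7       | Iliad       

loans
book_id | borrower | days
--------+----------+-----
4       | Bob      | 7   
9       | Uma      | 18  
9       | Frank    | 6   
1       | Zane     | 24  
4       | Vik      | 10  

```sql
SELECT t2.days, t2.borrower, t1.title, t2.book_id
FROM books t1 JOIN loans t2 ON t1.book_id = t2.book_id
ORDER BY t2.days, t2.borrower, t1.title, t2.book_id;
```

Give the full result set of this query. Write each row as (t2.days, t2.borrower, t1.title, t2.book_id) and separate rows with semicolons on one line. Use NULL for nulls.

INNER JOIN keeps only pairs where the ON condition holds.
Matching on t1.book_id = t2.book_id.
Matched pairs: 3.

(6, Frank, Frankenstein, 9); (18, Uma, Frankenstein, 9); (24, Zane, Walden, 1)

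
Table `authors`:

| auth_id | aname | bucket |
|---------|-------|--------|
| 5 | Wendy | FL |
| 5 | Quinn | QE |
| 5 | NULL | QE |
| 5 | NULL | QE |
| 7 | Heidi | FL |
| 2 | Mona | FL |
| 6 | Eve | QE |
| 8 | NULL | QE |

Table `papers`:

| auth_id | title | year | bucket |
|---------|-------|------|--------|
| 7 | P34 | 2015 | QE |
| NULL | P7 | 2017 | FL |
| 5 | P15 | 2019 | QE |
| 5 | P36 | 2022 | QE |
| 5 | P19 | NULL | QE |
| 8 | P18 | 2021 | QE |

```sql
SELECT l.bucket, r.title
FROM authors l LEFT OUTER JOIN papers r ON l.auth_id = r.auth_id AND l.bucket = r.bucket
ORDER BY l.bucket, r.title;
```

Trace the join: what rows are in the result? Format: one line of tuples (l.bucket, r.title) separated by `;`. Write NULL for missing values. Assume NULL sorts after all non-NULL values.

(FL, NULL); (FL, NULL); (FL, NULL); (QE, P15); (QE, P15); (QE, P15); (QE, P18); (QE, P19); (QE, P19); (QE, P19); (QE, P36); (QE, P36); (QE, P36); (QE, NULL)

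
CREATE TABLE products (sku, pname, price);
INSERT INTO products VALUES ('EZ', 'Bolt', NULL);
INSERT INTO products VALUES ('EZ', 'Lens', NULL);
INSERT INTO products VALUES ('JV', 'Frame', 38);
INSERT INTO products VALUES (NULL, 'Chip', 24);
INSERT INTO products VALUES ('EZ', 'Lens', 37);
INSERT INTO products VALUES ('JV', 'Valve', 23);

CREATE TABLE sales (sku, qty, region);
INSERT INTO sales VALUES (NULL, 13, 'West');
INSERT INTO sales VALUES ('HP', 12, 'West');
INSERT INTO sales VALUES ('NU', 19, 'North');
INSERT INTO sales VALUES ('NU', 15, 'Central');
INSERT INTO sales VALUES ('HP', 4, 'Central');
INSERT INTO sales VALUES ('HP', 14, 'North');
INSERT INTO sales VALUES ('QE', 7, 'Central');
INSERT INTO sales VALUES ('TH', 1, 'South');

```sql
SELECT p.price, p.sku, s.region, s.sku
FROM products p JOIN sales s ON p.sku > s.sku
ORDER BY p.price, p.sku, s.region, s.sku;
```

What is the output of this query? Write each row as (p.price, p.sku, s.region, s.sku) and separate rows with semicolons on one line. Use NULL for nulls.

(23, JV, Central, HP); (23, JV, North, HP); (23, JV, West, HP); (38, JV, Central, HP); (38, JV, North, HP); (38, JV, West, HP)

INNER JOIN keeps only pairs where the ON condition holds.
Matching on p.sku > s.sku. A NULL in a compared column never satisfies the condition.
- p (sku=EZ) has no partner → excluded.
- p (sku=EZ) has no partner → excluded.
- p (sku=JV) pairs with 3 row(s) of s.
- p (sku=NULL) has no partner → excluded.
- p (sku=EZ) has no partner → excluded.
- p (sku=JV) pairs with 3 row(s) of s.
After projecting and ordering:
p.price | p.sku | s.region | s.sku
23 | JV | Central | HP
23 | JV | North | HP
23 | JV | West | HP
38 | JV | Central | HP
38 | JV | North | HP
38 | JV | West | HP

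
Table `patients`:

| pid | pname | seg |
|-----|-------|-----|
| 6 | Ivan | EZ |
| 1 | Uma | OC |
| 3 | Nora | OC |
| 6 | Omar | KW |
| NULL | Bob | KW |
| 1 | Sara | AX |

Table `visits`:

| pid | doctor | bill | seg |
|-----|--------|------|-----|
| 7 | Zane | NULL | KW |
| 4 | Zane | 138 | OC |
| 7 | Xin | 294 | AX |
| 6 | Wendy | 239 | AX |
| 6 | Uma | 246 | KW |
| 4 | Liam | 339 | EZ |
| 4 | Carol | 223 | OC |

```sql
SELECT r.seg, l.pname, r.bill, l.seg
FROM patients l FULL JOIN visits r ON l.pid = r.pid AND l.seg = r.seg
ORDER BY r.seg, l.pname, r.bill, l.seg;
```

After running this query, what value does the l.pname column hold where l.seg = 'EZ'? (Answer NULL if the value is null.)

FULL OUTER JOIN keeps every row from both sides; unmatched rows get NULL for the other side's columns.
Matching on l.pid = r.pid AND l.seg = r.seg. A NULL in a compared column never satisfies the condition.
- l[0] pid=6, seg=EZ → no match; kept with NULLs on the r side.
- l[1] pid=1, seg=OC → no match; kept with NULLs on the r side.
- l[2] pid=3, seg=OC → no match; kept with NULLs on the r side.
- l[3] pid=6, seg=KW → 1 match(es) in r → 1 row(s).
- l[4] pid=NULL, seg=KW → no match; kept with NULLs on the r side.
- l[5] pid=1, seg=AX → no match; kept with NULLs on the r side.
- 6 row(s) from r found no l partner → padded with NULL.

Ivan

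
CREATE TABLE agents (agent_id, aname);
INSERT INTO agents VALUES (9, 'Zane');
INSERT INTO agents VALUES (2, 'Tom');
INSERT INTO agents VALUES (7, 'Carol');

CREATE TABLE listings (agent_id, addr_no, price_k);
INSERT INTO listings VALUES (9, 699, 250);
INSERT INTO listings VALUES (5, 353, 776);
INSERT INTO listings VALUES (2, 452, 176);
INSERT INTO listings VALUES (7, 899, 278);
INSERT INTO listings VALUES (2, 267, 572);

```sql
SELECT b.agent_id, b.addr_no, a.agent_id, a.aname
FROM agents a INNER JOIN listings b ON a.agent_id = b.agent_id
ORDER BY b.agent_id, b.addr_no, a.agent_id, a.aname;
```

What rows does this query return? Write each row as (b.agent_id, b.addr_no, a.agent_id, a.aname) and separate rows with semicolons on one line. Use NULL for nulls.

(2, 267, 2, Tom); (2, 452, 2, Tom); (7, 899, 7, Carol); (9, 699, 9, Zane)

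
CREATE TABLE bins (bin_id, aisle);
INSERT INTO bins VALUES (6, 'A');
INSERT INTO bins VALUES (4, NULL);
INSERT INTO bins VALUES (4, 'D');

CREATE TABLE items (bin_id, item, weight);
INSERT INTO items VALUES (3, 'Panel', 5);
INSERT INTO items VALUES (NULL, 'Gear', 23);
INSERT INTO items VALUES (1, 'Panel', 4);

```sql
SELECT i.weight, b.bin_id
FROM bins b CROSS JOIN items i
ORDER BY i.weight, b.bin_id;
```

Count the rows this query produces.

9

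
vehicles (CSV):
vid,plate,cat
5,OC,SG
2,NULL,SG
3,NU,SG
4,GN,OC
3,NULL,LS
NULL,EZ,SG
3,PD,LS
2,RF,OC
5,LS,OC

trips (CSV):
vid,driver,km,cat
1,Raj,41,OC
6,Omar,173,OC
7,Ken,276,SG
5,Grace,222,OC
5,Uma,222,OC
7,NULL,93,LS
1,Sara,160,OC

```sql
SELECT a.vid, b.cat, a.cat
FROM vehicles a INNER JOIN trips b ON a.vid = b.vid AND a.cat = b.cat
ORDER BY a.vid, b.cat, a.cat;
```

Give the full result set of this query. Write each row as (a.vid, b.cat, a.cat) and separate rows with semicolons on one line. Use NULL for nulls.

INNER JOIN keeps only pairs where the ON condition holds.
Matching on a.vid = b.vid AND a.cat = b.cat. A NULL in a compared column never satisfies the condition.
- a (vid=5, cat=SG) has no partner → excluded.
- a (vid=2, cat=SG) has no partner → excluded.
- a (vid=3, cat=SG) has no partner → excluded.
- a (vid=4, cat=OC) has no partner → excluded.
- a (vid=3, cat=LS) has no partner → excluded.
- a (vid=NULL, cat=SG) has no partner → excluded.
- a (vid=3, cat=LS) has no partner → excluded.
- a (vid=2, cat=OC) has no partner → excluded.
- a (vid=5, cat=OC) pairs with 2 row(s) of b.
After projecting and ordering:
a.vid | b.cat | a.cat
5 | OC | OC
5 | OC | OC

(5, OC, OC); (5, OC, OC)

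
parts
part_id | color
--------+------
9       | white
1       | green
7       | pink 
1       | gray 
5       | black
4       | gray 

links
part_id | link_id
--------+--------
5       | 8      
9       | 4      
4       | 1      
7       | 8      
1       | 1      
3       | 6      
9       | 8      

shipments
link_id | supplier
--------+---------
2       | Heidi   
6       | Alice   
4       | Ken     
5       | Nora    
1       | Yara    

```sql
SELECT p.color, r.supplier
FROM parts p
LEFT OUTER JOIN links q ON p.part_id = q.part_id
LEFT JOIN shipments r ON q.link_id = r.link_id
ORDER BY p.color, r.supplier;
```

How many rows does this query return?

7

Step 1 — p LEFT JOIN q on part_id → 7 row(s).
Then LEFT JOIN `shipments r` on link_id: each of those 7 rows is kept; rows whose q.link_id has no match in r get NULL for r's columns.
Result: 7 row(s).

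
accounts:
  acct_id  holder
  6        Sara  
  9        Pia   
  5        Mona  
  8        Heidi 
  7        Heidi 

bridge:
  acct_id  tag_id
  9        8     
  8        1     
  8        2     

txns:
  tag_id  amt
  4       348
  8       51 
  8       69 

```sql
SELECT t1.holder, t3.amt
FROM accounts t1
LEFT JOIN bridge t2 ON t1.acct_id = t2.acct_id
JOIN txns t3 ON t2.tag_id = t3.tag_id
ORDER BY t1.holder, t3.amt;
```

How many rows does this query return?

2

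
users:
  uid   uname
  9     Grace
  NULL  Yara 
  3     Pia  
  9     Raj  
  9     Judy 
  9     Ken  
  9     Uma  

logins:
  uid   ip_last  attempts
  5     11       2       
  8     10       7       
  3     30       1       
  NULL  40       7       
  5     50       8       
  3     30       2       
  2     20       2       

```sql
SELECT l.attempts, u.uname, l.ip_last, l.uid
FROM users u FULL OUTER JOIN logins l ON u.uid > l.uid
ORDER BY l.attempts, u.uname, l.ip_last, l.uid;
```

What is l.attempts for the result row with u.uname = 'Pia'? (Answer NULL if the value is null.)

2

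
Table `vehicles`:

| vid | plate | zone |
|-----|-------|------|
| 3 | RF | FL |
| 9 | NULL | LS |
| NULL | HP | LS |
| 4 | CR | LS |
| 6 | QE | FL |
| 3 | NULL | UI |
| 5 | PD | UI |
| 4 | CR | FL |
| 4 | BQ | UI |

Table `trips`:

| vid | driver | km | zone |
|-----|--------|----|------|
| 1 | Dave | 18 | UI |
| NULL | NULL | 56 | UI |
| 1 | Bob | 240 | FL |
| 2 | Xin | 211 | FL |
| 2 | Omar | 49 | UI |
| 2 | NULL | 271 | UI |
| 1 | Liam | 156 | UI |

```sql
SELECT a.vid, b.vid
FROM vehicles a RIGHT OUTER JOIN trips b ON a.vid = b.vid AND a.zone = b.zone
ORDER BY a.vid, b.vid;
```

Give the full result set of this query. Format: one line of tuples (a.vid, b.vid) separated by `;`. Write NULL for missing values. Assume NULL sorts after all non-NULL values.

(NULL, 1); (NULL, 1); (NULL, 1); (NULL, 2); (NULL, 2); (NULL, 2); (NULL, NULL)

RIGHT JOIN keeps every row from `trips`; unmatched rows get NULL for `vehicles`'s columns.
Matching on a.vid = b.vid AND a.zone = b.zone. A NULL in a compared column never satisfies the condition.
Matched pairs: 0; unmatched b rows kept: 7.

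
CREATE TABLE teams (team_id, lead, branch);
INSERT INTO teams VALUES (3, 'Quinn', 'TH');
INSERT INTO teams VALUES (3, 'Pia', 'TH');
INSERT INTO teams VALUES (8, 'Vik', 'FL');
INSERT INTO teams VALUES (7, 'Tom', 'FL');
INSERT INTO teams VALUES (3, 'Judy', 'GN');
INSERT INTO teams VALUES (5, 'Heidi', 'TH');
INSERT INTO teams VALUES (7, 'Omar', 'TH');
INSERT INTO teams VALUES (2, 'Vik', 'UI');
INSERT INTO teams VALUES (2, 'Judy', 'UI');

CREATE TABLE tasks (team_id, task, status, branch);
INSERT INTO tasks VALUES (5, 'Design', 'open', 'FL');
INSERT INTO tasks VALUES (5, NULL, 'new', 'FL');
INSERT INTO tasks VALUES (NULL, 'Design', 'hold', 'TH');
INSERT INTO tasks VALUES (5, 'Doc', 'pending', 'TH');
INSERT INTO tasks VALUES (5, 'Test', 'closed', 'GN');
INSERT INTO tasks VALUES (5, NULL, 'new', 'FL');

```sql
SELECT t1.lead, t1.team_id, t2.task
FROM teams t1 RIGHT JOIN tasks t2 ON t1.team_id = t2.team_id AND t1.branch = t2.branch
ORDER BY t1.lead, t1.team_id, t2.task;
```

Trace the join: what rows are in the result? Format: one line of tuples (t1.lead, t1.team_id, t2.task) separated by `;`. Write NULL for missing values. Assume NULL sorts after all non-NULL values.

(Heidi, 5, Doc); (NULL, NULL, Design); (NULL, NULL, Design); (NULL, NULL, Test); (NULL, NULL, NULL); (NULL, NULL, NULL)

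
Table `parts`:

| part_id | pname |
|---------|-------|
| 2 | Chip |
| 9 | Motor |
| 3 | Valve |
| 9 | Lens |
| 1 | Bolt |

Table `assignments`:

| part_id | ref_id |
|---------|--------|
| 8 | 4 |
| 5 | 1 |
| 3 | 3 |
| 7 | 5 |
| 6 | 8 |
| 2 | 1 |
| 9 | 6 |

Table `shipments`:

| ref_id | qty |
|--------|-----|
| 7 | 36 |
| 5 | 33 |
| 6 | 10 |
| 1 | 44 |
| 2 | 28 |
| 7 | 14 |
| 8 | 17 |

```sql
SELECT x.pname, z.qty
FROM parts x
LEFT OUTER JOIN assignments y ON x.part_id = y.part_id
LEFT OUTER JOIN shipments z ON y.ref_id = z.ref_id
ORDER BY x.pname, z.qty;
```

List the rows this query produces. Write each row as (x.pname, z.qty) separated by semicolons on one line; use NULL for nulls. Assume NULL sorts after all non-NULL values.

Joins associate left-to-right: parts LEFT JOIN assignments on part_id gives 5 intermediate row(s).
Then LEFT JOIN `shipments z` on ref_id: each of those 5 rows is kept; rows whose y.ref_id has no match in z get NULL for z's columns.

(Bolt, NULL); (Chip, 44); (Lens, 10); (Motor, 10); (Valve, NULL)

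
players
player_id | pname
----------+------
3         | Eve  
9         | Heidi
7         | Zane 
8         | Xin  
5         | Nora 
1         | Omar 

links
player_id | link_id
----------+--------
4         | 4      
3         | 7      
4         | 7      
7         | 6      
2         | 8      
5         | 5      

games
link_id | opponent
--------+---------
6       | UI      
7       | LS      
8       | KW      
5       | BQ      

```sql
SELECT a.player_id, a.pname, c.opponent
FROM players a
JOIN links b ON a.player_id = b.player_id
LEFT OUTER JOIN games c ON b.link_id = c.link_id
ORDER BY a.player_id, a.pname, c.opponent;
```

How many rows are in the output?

3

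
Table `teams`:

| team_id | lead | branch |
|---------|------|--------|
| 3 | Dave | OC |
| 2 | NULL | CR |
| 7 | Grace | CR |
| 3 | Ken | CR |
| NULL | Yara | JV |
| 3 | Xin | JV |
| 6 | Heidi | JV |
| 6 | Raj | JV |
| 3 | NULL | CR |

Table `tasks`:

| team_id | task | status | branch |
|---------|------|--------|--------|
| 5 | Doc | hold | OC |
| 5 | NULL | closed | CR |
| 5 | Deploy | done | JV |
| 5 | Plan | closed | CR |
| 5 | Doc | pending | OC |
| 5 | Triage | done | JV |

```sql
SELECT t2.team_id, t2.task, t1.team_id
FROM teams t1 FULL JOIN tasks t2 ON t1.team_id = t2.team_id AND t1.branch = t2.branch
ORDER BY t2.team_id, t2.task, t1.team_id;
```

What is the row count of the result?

FULL OUTER JOIN keeps every row from both sides; unmatched rows get NULL for the other side's columns.
Matching on t1.team_id = t2.team_id AND t1.branch = t2.branch. A NULL in a compared column never satisfies the condition.
Matched pairs: 0; unmatched t1 rows kept: 9; unmatched t2 rows kept: 6.
Total: 0 matched + 15 padded = 15 rows.

15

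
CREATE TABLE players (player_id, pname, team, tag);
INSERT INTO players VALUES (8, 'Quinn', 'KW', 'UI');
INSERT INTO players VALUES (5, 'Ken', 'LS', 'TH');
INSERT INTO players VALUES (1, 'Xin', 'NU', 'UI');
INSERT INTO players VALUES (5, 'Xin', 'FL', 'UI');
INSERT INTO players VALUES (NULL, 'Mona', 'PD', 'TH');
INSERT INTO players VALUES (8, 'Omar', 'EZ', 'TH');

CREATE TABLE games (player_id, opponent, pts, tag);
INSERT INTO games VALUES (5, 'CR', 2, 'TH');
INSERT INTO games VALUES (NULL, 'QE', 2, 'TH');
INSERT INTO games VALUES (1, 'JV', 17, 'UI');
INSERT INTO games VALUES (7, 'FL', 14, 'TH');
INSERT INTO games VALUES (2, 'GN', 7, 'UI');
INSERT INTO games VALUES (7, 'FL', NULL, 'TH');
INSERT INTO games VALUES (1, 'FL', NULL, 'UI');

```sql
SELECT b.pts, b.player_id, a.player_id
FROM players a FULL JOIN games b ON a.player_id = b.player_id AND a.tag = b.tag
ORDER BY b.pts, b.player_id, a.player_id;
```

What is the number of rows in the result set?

11

FULL OUTER JOIN keeps every row from both sides; unmatched rows get NULL for the other side's columns.
Matching on a.player_id = b.player_id AND a.tag = b.tag. A NULL in a compared column never satisfies the condition.
Matched pairs: 3; unmatched a rows kept: 4; unmatched b rows kept: 4.
Total: 3 matched + 8 padded = 11 rows.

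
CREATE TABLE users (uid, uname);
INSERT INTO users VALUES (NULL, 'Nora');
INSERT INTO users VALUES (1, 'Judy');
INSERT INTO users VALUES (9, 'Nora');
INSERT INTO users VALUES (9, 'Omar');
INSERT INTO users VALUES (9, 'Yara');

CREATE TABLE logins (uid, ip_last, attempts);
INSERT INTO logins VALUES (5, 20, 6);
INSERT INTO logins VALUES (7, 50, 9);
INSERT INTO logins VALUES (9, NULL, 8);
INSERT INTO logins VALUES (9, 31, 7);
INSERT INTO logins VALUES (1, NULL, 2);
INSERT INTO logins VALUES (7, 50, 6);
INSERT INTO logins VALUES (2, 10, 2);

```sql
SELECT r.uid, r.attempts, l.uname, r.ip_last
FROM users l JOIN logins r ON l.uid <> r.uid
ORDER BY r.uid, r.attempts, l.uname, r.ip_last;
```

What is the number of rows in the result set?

21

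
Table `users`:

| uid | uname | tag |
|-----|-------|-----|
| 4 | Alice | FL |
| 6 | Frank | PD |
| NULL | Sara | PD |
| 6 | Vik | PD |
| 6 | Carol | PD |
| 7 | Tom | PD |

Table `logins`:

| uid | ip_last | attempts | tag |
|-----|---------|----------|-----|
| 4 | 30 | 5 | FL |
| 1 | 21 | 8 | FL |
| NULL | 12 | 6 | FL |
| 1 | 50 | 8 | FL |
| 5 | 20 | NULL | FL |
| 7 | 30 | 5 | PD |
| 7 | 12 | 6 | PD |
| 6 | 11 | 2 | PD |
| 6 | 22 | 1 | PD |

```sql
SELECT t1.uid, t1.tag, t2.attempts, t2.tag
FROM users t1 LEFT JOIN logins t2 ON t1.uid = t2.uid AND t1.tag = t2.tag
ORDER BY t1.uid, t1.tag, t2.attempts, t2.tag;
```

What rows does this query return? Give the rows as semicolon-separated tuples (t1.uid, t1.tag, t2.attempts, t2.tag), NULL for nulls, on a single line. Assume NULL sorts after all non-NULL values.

(4, FL, 5, FL); (6, PD, 1, PD); (6, PD, 1, PD); (6, PD, 1, PD); (6, PD, 2, PD); (6, PD, 2, PD); (6, PD, 2, PD); (7, PD, 5, PD); (7, PD, 6, PD); (NULL, PD, NULL, NULL)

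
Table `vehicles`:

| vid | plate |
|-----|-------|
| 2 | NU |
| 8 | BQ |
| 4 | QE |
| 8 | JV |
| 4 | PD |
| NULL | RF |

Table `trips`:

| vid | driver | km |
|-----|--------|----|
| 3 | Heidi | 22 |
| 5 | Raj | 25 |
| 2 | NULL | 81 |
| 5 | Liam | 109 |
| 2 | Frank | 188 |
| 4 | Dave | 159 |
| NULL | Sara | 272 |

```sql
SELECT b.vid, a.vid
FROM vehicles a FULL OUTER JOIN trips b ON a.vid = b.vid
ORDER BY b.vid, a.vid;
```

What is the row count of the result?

11

FULL OUTER JOIN keeps every row from both sides; unmatched rows get NULL for the other side's columns.
Matching on a.vid = b.vid. A NULL in a compared column never satisfies the condition.
- a (vid=2) pairs with 2 row(s) of b.
- a (vid=8) has no partner → padded with NULL.
- a (vid=4) pairs with 1 row(s) of b.
- a (vid=8) has no partner → padded with NULL.
- a (vid=4) pairs with 1 row(s) of b.
- a (vid=NULL) has no partner → padded with NULL.
- 4 row(s) from b found no a partner → padded with NULL.
Total: 4 matched + 7 padded = 11 rows.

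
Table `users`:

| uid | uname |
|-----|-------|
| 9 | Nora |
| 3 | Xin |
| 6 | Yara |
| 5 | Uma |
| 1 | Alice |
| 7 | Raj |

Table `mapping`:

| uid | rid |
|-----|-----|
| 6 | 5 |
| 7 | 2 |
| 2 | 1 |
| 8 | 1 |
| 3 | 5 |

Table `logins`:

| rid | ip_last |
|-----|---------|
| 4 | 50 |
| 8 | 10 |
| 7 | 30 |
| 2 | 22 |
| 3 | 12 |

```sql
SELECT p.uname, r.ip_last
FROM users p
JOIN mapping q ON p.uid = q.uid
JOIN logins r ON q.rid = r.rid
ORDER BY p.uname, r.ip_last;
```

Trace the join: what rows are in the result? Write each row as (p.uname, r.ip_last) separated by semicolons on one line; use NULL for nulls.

(Raj, 22)

Joins associate left-to-right: users INNER JOIN mapping on uid gives 3 intermediate row(s).
Then INNER JOIN `logins r` on rid: keep only rows whose q.rid appears in r.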